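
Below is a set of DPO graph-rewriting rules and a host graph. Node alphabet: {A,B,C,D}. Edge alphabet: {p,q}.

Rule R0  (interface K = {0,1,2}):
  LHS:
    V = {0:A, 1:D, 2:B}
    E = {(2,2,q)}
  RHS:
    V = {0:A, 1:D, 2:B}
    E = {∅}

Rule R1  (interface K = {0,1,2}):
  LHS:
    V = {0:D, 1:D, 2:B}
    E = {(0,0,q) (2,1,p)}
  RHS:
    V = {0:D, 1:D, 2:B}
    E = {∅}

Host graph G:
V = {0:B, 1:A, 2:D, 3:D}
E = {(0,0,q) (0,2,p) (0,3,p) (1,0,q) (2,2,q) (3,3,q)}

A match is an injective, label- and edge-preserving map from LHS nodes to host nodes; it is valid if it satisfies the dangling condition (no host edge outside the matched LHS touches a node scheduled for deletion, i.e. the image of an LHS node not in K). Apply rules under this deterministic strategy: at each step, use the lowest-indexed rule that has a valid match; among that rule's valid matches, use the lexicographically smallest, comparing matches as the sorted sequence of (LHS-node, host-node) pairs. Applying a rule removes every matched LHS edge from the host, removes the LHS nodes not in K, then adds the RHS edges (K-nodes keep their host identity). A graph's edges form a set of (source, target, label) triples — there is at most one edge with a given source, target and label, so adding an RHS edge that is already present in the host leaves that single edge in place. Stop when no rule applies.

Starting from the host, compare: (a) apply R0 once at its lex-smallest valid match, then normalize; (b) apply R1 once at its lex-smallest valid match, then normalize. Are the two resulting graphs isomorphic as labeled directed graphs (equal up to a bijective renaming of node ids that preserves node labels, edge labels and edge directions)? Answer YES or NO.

branch R0-first: apply at {0↦1, 1↦2, 2↦0} → |E|=5, then 2 more step(s) → NF |V|=4 |E|=1 V={0:B, 1:A, 2:D, 3:D} E=1-q->0
branch R1-first: apply at {0↦2, 1↦3, 2↦0} → |E|=4, then 2 more step(s) → NF |V|=4 |E|=1 V={0:B, 1:A, 2:D, 3:D} E=1-q->0
graphs isomorphic (equal up to label-preserving node renaming)

Answer: YES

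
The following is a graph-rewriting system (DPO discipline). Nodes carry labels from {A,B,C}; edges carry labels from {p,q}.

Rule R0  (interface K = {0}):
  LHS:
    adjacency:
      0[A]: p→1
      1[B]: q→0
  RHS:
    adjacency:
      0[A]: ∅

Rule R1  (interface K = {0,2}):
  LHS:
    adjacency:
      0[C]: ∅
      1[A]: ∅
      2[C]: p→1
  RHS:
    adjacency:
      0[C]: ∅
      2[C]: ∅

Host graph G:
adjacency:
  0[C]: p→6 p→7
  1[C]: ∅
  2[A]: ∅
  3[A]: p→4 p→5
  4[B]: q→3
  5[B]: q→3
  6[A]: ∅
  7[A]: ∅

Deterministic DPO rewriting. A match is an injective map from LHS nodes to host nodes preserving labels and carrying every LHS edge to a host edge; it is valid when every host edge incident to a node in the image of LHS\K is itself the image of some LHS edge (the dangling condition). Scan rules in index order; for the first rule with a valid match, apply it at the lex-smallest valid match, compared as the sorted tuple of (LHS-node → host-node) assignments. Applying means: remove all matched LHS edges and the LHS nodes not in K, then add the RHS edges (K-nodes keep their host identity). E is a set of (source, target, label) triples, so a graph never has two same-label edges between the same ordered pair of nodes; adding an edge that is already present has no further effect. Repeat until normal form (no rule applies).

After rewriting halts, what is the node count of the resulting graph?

Answer: 4

Rewrite trace:
start.  V:8 E:6  edges: 0-p->6 0-p->7 3-p->4 3-p->5 4-q->3 5-q->3
1. fire R0 via {0↦3, 1↦4}  →  V:7 E:4  edges: 0-p->6 0-p->7 3-p->5 5-q->3
2. fire R0 via {0↦3, 1↦5}  →  V:6 E:2  edges: 0-p->6 0-p->7
3. fire R1 via {0↦1, 1↦6, 2↦0}  →  V:5 E:1  edges: 0-p->7
4. fire R1 via {0↦1, 1↦7, 2↦0}  →  V:4 E:0  edges: ∅
halt: no rule applies after step 4
NF nodes: {0:C, 1:C, 2:A, 3:A}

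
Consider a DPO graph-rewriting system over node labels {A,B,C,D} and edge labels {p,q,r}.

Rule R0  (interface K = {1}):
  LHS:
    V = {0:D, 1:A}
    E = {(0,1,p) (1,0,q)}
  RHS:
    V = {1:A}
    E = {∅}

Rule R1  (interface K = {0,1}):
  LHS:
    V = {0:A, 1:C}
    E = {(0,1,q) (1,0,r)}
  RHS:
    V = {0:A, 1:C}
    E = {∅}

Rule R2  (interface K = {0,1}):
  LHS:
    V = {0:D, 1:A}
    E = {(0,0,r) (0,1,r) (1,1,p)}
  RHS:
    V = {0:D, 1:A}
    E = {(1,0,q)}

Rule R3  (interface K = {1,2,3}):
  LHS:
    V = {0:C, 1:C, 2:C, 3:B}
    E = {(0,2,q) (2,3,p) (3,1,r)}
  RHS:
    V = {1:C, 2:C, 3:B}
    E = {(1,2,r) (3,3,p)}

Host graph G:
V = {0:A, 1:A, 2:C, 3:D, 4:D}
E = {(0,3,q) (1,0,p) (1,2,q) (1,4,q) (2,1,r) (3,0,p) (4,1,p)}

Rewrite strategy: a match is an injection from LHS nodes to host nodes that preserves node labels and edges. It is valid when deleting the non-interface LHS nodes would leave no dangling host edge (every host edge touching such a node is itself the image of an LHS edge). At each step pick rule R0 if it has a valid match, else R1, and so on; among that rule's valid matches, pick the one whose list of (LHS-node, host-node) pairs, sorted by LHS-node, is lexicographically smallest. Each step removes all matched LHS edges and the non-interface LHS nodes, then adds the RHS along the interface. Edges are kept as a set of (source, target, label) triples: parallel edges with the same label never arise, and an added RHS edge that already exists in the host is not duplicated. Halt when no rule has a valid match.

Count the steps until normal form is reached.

initial: |V|=5 |E|=7  E = 0-q->3 1-p->0 1-q->2 1-q->4 2-r->1 3-p->0 4-p->1
step 1: apply R0 at {0↦3, 1↦0}  → |V|=4 |E|=5  E = 1-p->0 1-q->2 1-q->4 2-r->1 4-p->1
step 2: apply R0 at {0↦4, 1↦1}  → |V|=3 |E|=3  E = 1-p->0 1-q->2 2-r->1
step 3: apply R1 at {0↦1, 1↦2}  → |V|=3 |E|=1  E = 1-p->0
normal form: no rule applies after step 3

Answer: 3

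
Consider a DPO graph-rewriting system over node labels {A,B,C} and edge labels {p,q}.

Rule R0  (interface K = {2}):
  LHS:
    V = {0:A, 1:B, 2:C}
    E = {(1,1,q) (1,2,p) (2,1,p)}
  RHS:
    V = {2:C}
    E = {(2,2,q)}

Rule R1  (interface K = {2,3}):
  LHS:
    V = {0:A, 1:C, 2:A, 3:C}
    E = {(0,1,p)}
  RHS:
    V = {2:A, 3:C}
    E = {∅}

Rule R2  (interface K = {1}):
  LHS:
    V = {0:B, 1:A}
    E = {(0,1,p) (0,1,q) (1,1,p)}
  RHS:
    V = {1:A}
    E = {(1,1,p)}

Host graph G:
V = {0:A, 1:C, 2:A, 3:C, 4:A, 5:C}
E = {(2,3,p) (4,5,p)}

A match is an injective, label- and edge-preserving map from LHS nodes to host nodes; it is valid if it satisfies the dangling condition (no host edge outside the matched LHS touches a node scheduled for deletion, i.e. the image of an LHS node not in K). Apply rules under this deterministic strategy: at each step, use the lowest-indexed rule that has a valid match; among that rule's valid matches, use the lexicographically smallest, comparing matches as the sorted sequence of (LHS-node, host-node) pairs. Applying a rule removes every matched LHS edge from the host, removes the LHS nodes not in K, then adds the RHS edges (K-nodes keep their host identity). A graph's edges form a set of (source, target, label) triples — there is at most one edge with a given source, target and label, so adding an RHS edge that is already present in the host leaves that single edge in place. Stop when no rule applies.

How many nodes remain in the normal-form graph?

Answer: 2

Rewrite trace:
[0] host  ⇒  6 nodes, 2 edges  {2-p->3 4-p->5}
[1] R1 @ {0↦2, 1↦3, 2↦0, 3↦1}  ⇒  4 nodes, 1 edges  {4-p->5}
[2] R1 @ {0↦4, 1↦5, 2↦0, 3↦1}  ⇒  2 nodes, 0 edges  {∅}
normal form: no rule applies after step 2
NF nodes: {0:A, 1:C}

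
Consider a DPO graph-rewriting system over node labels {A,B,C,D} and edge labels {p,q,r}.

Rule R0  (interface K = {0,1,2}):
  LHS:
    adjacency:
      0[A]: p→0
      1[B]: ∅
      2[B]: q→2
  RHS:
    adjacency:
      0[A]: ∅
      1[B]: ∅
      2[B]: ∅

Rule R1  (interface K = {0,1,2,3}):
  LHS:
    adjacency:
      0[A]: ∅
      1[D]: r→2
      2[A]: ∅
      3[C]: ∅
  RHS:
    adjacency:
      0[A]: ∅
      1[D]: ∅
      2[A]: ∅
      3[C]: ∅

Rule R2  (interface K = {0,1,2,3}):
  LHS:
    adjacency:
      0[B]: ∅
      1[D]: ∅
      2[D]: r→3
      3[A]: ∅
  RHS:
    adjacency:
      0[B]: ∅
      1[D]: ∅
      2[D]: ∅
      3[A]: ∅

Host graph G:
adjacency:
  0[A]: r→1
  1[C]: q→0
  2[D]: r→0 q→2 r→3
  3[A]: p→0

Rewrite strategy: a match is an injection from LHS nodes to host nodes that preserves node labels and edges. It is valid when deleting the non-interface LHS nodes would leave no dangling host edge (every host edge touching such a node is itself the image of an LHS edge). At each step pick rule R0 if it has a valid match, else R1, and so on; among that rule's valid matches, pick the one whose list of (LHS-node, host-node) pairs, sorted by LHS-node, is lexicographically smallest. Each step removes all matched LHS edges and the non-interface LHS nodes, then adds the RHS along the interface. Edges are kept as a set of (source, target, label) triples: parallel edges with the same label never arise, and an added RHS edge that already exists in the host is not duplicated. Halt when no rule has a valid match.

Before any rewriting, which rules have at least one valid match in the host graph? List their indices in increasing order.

R0: no valid match — LHS pattern not found
R1: 2 valid matches — {0↦0, 1↦2, 2↦3, 3↦1}, {0↦3, 1↦2, 2↦0, 3↦1}
R2: no valid match — LHS pattern not found

Answer: [R1]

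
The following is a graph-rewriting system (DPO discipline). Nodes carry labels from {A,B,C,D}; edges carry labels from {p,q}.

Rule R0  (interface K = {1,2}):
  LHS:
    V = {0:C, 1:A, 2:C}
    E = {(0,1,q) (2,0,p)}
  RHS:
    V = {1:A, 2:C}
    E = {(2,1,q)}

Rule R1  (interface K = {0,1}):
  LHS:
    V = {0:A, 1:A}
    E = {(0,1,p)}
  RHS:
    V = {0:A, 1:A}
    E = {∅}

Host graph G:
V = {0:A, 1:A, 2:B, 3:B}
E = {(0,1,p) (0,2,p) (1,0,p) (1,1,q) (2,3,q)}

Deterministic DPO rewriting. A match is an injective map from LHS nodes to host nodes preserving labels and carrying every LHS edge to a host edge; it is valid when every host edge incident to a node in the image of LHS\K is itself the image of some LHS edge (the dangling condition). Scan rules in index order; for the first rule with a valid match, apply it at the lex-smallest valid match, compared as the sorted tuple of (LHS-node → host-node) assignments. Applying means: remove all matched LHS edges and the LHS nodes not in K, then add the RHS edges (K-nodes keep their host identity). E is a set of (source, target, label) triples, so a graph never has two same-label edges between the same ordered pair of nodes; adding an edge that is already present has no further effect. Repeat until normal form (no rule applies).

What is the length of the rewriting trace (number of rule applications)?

Answer: 2

Steps:
[0] host  ⇒  4 nodes, 5 edges  {0-p->1 0-p->2 1-p->0 1-q->1 2-q->3}
[1] R1 @ {0↦0, 1↦1}  ⇒  4 nodes, 4 edges  {0-p->2 1-p->0 1-q->1 2-q->3}
[2] R1 @ {0↦1, 1↦0}  ⇒  4 nodes, 3 edges  {0-p->2 1-q->1 2-q->3}
halt: no rule applies after step 2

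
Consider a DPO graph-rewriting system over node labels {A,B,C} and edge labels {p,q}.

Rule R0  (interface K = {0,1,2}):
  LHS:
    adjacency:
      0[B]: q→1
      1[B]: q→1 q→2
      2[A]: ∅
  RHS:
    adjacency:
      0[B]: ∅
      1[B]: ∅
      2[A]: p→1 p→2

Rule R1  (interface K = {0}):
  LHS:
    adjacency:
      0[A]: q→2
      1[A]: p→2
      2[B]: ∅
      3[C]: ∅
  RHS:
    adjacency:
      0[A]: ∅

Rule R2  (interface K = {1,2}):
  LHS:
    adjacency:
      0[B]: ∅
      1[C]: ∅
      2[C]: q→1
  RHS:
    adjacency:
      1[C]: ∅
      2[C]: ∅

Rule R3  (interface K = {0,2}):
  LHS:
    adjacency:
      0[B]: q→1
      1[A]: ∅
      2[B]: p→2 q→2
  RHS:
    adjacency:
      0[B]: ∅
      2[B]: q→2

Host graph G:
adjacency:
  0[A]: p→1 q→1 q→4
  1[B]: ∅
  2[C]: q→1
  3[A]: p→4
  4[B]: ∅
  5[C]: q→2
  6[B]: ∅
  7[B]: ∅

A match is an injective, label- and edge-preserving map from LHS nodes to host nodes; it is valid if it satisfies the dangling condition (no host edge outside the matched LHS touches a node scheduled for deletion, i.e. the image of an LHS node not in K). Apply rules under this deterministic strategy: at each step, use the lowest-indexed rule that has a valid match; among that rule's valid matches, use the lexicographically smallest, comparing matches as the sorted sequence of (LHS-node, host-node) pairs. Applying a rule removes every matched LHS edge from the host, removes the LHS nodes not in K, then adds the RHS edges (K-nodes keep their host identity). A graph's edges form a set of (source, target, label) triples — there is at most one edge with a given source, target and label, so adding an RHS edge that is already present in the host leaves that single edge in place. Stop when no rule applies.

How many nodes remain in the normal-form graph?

start.  V:8 E:6  edges: 0-p->1 0-q->1 0-q->4 2-q->1 3-p->4 5-q->2
1. fire R2 via {0↦6, 1↦2, 2↦5}  →  V:7 E:5  edges: 0-p->1 0-q->1 0-q->4 2-q->1 3-p->4
2. fire R1 via {0↦0, 1↦3, 2↦4, 3↦5}  →  V:4 E:3  edges: 0-p->1 0-q->1 2-q->1
halt: no rule applies after step 2
NF nodes: {0:A, 1:B, 2:C, 7:B}

Answer: 4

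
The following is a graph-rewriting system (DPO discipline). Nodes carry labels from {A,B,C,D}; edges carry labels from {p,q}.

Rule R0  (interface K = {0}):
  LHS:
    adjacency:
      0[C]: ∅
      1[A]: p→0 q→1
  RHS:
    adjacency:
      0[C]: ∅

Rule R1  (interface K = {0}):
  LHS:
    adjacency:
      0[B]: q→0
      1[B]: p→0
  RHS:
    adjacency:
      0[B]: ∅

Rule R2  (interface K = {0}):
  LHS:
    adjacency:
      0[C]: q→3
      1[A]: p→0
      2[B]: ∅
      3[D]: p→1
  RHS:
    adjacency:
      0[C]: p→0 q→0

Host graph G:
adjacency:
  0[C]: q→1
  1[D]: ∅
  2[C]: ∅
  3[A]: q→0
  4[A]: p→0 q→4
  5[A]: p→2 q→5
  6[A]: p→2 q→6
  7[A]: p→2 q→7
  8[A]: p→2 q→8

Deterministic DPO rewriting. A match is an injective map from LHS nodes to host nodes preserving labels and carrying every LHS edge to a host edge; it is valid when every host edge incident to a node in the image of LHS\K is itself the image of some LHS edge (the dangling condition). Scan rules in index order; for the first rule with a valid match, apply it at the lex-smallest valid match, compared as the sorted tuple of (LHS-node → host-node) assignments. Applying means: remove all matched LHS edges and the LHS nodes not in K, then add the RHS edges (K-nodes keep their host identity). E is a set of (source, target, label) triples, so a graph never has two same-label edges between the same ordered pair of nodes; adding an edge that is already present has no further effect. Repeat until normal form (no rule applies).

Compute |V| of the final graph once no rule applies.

[0] host  ⇒  9 nodes, 12 edges  {0-q->1 3-q->0 4-p->0 4-q->4 5-p->2 5-q->5 6-p->2 6-q->6 7-p->2 7-q->7 8-p->2 8-q->8}
[1] R0 @ {0↦0, 1↦4}  ⇒  8 nodes, 10 edges  {0-q->1 3-q->0 5-p->2 5-q->5 6-p->2 6-q->6 7-p->2 7-q->7 8-p->2 8-q->8}
[2] R0 @ {0↦2, 1↦5}  ⇒  7 nodes, 8 edges  {0-q->1 3-q->0 6-p->2 6-q->6 7-p->2 7-q->7 8-p->2 8-q->8}
[3] R0 @ {0↦2, 1↦6}  ⇒  6 nodes, 6 edges  {0-q->1 3-q->0 7-p->2 7-q->7 8-p->2 8-q->8}
[4] R0 @ {0↦2, 1↦7}  ⇒  5 nodes, 4 edges  {0-q->1 3-q->0 8-p->2 8-q->8}
[5] R0 @ {0↦2, 1↦8}  ⇒  4 nodes, 2 edges  {0-q->1 3-q->0}
halt: no rule applies after step 5
NF nodes: {0:C, 1:D, 2:C, 3:A}

Answer: 4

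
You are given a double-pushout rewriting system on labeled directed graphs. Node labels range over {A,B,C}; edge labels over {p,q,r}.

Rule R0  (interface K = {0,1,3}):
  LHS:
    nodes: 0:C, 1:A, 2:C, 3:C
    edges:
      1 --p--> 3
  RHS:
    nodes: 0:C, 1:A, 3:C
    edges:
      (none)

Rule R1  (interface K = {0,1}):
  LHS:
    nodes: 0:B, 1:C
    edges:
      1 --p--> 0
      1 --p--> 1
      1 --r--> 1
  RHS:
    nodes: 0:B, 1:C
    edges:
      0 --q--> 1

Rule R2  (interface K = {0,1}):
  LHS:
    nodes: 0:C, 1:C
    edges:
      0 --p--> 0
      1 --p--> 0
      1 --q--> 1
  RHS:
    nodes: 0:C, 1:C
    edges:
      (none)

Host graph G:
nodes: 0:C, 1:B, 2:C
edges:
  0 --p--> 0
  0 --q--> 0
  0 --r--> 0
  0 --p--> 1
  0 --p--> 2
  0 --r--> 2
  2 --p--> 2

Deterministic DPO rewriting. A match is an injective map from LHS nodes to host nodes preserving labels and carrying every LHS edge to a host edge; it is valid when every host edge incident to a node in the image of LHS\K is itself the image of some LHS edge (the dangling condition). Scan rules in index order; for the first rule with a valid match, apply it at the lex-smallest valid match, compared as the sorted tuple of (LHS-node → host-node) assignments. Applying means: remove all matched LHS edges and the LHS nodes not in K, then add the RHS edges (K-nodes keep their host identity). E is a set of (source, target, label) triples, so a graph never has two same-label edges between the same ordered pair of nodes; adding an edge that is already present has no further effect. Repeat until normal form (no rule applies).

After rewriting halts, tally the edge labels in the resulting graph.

Answer: q:1 r:1

Rewrite trace:
initial: |V|=3 |E|=7  E = 0-p->0 0-q->0 0-r->0 0-p->1 0-p->2 0-r->2 2-p->2
step 1: apply R1 at {0↦1, 1↦0}  → |V|=3 |E|=5  E = 0-q->0 0-p->2 0-r->2 1-q->0 2-p->2
step 2: apply R2 at {0↦2, 1↦0}  → |V|=3 |E|=2  E = 0-r->2 1-q->0
normal form: no rule applies after step 2
NF edges: [(0, 2, 'r'), (1, 0, 'q')]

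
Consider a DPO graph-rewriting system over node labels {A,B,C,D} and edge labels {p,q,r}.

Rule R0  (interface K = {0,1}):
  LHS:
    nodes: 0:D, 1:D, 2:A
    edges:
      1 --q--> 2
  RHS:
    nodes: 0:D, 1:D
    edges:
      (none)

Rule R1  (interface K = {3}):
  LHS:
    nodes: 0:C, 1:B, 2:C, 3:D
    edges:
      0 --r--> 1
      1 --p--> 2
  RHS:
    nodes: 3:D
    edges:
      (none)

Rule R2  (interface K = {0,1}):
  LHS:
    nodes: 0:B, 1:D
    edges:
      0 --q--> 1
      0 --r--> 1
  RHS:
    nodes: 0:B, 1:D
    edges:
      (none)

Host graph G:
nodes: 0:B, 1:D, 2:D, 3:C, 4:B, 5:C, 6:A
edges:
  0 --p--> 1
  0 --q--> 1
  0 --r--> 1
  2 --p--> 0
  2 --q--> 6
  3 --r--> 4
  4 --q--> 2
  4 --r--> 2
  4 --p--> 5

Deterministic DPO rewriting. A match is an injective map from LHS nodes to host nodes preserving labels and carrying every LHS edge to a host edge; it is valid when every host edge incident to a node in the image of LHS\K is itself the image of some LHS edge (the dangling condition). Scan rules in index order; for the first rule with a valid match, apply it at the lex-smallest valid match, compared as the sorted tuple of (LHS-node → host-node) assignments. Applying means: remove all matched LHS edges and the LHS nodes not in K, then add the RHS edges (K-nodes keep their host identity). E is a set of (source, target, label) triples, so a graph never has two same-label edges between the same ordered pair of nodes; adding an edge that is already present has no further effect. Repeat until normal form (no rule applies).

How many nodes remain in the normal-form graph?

Answer: 3

Steps:
[0] host  ⇒  7 nodes, 9 edges  {0-p->1 0-q->1 0-r->1 2-p->0 2-q->6 3-r->4 4-q->2 4-r->2 4-p->5}
[1] R0 @ {0↦1, 1↦2, 2↦6}  ⇒  6 nodes, 8 edges  {0-p->1 0-q->1 0-r->1 2-p->0 3-r->4 4-q->2 4-r->2 4-p->5}
[2] R2 @ {0↦0, 1↦1}  ⇒  6 nodes, 6 edges  {0-p->1 2-p->0 3-r->4 4-q->2 4-r->2 4-p->5}
[3] R2 @ {0↦4, 1↦2}  ⇒  6 nodes, 4 edges  {0-p->1 2-p->0 3-r->4 4-p->5}
[4] R1 @ {0↦3, 1↦4, 2↦5, 3↦1}  ⇒  3 nodes, 2 edges  {0-p->1 2-p->0}
normal form: no rule applies after step 4
NF nodes: {0:B, 1:D, 2:D}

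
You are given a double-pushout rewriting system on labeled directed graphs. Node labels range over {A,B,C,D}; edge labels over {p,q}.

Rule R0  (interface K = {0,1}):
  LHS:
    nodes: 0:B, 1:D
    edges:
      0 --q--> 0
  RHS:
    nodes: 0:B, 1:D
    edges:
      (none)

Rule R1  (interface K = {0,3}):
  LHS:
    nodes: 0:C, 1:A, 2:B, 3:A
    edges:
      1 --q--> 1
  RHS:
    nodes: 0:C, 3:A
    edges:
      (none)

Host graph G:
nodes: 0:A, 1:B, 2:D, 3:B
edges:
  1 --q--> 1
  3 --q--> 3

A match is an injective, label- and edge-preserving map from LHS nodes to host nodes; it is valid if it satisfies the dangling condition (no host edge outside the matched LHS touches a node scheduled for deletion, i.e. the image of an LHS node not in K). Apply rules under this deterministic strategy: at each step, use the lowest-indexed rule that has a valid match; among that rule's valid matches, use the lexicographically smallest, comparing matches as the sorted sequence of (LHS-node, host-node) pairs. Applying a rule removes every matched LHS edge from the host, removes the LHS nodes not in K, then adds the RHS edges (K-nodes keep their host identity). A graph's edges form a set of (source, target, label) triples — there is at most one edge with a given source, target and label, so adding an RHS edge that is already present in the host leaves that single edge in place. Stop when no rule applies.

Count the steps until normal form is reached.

[0] host  ⇒  4 nodes, 2 edges  {1-q->1 3-q->3}
[1] R0 @ {0↦1, 1↦2}  ⇒  4 nodes, 1 edges  {3-q->3}
[2] R0 @ {0↦3, 1↦2}  ⇒  4 nodes, 0 edges  {∅}
final graph: no rule applies after step 2

Answer: 2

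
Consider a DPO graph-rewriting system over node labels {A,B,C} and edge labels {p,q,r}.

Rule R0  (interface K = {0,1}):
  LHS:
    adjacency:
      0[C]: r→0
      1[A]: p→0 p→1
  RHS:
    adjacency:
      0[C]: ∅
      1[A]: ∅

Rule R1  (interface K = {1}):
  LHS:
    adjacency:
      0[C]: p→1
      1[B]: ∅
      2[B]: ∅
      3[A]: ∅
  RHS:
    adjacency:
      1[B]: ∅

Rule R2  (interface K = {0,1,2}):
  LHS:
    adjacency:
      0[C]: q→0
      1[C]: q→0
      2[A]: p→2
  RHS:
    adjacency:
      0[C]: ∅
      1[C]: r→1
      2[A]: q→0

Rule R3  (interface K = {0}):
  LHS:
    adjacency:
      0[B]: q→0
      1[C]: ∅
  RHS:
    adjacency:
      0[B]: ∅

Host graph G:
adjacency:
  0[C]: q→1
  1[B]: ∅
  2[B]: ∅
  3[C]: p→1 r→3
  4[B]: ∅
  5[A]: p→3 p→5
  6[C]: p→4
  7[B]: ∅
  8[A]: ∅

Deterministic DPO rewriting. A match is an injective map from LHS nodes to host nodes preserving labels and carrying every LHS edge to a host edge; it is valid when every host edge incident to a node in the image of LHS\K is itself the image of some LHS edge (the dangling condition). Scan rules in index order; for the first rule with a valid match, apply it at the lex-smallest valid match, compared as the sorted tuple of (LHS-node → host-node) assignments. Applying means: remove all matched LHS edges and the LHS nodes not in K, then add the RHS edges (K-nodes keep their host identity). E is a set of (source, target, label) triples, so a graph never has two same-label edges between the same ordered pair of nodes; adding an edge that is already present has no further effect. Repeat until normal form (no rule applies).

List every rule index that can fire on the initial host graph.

R0: 1 valid match — {0↦3, 1↦5}
R1: 2 valid matches — {0↦6, 1↦4, 2↦2, 3↦8}, {0↦6, 1↦4, 2↦7, 3↦8}
R2: no valid match — LHS pattern not found
R3: no valid match — LHS pattern not found

Answer: [R0,R1]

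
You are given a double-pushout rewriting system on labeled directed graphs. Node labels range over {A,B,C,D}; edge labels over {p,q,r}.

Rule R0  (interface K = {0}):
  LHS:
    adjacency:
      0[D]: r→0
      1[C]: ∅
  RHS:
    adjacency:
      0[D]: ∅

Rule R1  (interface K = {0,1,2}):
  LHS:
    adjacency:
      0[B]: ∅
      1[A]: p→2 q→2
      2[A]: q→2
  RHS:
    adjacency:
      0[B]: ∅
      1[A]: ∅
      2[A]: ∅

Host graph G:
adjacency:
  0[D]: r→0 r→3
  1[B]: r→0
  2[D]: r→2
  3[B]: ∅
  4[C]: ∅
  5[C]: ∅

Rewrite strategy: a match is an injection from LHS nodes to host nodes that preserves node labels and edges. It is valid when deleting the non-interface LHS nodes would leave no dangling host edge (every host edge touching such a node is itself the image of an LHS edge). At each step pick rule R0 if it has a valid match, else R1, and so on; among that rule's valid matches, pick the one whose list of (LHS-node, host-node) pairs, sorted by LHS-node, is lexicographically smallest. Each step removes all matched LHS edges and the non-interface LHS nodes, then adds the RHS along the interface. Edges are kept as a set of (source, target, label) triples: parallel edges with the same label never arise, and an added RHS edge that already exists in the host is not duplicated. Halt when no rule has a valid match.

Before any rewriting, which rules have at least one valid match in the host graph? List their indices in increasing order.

Answer: [R0]

Rewrite trace:
R0: 4 valid matches — {0↦0, 1↦4}, {0↦0, 1↦5}, {0↦2, 1↦4} (+1 more)
R1: no valid match — LHS pattern not found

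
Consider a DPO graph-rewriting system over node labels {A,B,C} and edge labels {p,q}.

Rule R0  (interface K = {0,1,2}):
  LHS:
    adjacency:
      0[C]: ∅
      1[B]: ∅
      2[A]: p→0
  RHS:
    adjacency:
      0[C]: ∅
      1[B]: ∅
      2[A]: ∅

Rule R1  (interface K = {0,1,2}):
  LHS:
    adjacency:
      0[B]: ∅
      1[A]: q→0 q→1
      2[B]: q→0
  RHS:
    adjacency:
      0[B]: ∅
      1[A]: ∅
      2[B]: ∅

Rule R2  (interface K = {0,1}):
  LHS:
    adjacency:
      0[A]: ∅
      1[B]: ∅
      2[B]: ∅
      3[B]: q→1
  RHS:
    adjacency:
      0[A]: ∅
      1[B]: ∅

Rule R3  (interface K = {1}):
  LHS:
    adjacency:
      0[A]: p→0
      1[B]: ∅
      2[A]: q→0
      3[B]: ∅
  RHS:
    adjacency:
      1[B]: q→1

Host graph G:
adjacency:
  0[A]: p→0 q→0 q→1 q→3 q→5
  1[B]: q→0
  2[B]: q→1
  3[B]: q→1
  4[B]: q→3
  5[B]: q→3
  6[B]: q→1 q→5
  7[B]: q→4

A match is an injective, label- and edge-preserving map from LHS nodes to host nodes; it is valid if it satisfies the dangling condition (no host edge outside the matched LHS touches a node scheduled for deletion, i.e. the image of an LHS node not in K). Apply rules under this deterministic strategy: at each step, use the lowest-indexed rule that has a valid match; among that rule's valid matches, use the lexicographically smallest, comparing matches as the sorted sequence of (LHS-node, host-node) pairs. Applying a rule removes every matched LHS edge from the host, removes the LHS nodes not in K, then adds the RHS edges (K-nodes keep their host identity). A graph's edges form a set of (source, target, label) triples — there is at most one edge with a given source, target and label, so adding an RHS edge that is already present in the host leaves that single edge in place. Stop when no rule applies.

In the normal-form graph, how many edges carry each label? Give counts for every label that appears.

Answer: p:1 q:8

Steps:
start.  V:8 E:13  edges: 0-p->0 0-q->0 0-q->1 0-q->3 0-q->5 1-q->0 2-q->1 3-q->1 4-q->3 5-q->3 6-q->1 6-q->5 7-q->4
1. fire R1 via {0↦1, 1↦0, 2↦2}  →  V:8 E:10  edges: 0-p->0 0-q->3 0-q->5 1-q->0 3-q->1 4-q->3 5-q->3 6-q->1 6-q->5 7-q->4
2. fire R2 via {0↦0, 1↦4, 2↦2, 3↦7}  →  V:6 E:9  edges: 0-p->0 0-q->3 0-q->5 1-q->0 3-q->1 4-q->3 5-q->3 6-q->1 6-q->5
normal form: no rule applies after step 2
NF edges: [(0, 0, 'p'), (0, 3, 'q'), (0, 5, 'q'), (1, 0, 'q'), (3, 1, 'q'), (4, 3, 'q'), (5, 3, 'q'), (6, 1, 'q'), (6, 5, 'q')]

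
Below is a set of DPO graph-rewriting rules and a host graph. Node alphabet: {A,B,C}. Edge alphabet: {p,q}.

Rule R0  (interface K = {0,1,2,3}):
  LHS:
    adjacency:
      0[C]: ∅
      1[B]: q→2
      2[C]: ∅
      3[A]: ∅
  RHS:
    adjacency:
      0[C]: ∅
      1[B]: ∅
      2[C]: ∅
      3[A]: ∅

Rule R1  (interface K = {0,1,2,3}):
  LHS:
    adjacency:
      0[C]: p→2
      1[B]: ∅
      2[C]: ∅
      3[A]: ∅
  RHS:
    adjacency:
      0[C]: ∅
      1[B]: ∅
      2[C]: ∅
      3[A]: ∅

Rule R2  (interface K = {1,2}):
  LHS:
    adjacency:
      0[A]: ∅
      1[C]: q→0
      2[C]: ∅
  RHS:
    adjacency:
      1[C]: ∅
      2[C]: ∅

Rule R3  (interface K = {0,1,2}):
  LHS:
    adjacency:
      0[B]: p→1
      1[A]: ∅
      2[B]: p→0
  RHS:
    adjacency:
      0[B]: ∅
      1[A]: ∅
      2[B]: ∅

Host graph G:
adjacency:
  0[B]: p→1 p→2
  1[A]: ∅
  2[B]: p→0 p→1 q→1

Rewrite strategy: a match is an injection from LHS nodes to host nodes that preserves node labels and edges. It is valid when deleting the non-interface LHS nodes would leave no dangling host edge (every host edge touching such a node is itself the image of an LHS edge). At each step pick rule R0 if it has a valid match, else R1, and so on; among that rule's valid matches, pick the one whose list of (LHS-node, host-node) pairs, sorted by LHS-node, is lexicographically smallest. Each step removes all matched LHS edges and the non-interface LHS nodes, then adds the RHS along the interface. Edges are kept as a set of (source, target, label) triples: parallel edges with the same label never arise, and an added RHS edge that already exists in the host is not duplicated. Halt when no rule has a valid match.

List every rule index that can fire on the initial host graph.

R0: no valid match — LHS pattern not found
R1: no valid match — LHS pattern not found
R2: no valid match — LHS pattern not found
R3: 2 valid matches — {0↦0, 1↦1, 2↦2}, {0↦2, 1↦1, 2↦0}

Answer: [R3]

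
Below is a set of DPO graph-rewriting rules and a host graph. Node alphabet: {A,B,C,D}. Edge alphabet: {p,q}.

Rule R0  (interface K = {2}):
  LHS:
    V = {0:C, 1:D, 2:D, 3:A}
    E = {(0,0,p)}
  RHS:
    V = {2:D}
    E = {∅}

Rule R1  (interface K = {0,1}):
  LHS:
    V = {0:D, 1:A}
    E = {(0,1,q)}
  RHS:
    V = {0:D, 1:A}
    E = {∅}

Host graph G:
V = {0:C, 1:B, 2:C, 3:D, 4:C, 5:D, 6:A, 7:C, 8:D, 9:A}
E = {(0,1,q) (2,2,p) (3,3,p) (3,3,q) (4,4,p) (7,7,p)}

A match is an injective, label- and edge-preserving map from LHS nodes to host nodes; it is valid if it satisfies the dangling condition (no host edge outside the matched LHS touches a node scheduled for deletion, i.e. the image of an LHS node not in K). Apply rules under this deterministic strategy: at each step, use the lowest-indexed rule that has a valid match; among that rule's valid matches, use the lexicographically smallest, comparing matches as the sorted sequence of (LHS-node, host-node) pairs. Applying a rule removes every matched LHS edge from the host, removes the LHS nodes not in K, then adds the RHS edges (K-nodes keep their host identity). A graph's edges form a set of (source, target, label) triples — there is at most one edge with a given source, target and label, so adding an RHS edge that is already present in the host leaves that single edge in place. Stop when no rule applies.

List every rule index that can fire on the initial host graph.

Answer: [R0]

Steps:
R0: 24 valid matches — {0↦2, 1↦5, 2↦3, 3↦6}, {0↦2, 1↦5, 2↦3, 3↦9}, {0↦2, 1↦5, 2↦8, 3↦6} (+21 more)
R1: no valid match — LHS pattern not found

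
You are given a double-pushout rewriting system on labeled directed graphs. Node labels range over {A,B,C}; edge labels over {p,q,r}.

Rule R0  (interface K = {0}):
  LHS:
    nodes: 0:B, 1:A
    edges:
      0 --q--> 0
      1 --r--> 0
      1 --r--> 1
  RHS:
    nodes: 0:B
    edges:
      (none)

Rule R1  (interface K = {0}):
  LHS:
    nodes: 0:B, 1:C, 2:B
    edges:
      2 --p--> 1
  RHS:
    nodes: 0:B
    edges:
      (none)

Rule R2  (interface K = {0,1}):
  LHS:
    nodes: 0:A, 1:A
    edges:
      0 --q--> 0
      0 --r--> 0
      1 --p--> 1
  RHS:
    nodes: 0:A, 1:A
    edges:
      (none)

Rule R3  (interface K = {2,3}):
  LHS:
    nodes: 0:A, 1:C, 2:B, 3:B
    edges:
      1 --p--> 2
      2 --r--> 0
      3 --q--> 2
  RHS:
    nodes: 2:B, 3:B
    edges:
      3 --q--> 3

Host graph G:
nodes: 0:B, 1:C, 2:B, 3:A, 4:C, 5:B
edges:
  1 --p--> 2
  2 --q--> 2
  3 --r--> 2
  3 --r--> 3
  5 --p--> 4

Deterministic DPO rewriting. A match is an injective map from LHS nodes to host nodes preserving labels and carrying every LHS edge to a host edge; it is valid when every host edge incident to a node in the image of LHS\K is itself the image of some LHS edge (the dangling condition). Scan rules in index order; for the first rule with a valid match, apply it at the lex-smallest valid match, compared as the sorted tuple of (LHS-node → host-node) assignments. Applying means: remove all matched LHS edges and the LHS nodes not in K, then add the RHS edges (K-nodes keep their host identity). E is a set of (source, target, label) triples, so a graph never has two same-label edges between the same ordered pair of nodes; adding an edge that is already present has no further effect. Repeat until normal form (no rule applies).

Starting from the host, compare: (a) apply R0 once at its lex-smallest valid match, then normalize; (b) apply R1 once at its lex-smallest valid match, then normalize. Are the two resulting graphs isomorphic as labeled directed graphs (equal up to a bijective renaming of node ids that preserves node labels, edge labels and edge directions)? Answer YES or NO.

Answer: YES

Derivation:
branch R0-first: apply at {0↦2, 1↦3} → |E|=2, then 1 more step(s) → NF |V|=3 |E|=1 V={0:B, 1:C, 2:B} E=1-p->2
branch R1-first: apply at {0↦0, 1↦4, 2↦5} → |E|=4, then 1 more step(s) → NF |V|=3 |E|=1 V={0:B, 1:C, 2:B} E=1-p->2
graphs isomorphic (equal up to label-preserving node renaming)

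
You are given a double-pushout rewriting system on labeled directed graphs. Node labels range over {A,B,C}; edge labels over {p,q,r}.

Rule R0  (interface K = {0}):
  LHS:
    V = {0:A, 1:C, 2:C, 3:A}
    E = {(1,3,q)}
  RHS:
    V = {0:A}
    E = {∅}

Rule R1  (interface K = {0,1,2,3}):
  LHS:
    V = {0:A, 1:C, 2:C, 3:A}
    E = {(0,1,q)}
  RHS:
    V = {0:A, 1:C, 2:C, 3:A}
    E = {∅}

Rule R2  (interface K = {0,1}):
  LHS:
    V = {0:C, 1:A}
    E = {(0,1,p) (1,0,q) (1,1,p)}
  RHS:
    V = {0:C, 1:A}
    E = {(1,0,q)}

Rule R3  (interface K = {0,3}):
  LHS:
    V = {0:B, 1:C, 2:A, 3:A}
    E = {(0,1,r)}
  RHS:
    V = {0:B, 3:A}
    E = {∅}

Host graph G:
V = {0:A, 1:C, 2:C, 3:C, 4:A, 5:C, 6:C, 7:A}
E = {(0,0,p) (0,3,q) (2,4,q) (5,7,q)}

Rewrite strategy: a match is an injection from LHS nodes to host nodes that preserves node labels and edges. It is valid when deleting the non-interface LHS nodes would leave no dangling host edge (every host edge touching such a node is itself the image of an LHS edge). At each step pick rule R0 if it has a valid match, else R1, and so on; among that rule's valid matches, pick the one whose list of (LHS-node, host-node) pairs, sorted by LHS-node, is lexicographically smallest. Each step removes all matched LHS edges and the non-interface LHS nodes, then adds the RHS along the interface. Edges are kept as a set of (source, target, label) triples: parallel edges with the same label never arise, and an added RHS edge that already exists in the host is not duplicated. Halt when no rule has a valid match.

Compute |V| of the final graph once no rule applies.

start.  V:8 E:4  edges: 0-p->0 0-q->3 2-q->4 5-q->7
1. fire R0 via {0↦0, 1↦2, 2↦1, 3↦4}  →  V:5 E:3  edges: 0-p->0 0-q->3 5-q->7
2. fire R0 via {0↦0, 1↦5, 2↦6, 3↦7}  →  V:2 E:2  edges: 0-p->0 0-q->3
halt: no rule applies after step 2
NF nodes: {0:A, 3:C}

Answer: 2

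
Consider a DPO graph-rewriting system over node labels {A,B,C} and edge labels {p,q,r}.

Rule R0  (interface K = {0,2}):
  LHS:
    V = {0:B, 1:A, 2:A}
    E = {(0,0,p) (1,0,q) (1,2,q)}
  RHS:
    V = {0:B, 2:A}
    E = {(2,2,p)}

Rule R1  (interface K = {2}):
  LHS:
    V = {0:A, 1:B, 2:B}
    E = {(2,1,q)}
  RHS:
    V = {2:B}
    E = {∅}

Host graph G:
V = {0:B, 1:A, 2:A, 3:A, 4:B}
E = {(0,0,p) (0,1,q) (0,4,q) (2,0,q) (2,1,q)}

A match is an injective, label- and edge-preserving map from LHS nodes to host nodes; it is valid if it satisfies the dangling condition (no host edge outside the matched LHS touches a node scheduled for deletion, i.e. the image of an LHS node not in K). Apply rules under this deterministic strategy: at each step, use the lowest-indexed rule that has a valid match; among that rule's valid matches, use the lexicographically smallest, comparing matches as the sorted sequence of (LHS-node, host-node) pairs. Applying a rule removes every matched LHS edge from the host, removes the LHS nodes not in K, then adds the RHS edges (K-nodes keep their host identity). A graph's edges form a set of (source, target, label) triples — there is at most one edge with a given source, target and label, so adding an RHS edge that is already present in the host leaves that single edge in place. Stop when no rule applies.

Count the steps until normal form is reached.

initial: |V|=5 |E|=5  E = 0-p->0 0-q->1 0-q->4 2-q->0 2-q->1
step 1: apply R0 at {0↦0, 1↦2, 2↦1}  → |V|=4 |E|=3  E = 0-q->1 0-q->4 1-p->1
step 2: apply R1 at {0↦3, 1↦4, 2↦0}  → |V|=2 |E|=2  E = 0-q->1 1-p->1
final graph: no rule applies after step 2

Answer: 2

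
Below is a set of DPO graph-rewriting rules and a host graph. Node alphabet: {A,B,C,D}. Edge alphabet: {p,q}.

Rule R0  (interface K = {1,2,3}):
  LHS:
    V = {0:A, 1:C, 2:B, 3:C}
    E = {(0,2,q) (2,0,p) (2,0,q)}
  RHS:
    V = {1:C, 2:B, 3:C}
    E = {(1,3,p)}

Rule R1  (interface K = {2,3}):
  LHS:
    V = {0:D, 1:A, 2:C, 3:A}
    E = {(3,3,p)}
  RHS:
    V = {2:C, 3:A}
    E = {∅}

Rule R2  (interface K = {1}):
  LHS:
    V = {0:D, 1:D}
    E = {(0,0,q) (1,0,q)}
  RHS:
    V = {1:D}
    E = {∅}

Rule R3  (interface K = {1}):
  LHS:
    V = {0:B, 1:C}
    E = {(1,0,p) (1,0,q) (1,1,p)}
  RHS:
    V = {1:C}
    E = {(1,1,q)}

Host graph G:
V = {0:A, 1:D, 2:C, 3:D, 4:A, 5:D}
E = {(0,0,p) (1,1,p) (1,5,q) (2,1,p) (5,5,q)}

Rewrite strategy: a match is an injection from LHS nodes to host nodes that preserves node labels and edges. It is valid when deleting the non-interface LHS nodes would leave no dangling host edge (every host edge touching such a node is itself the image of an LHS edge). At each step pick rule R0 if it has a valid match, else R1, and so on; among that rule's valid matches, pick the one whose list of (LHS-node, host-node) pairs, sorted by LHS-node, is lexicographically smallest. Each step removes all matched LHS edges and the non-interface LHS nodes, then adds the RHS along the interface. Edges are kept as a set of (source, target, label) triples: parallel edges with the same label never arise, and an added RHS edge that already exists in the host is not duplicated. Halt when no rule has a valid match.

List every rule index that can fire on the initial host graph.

Answer: [R1,R2]

Steps:
R0: no valid match — LHS pattern not found
R1: 1 valid match — {0↦3, 1↦4, 2↦2, 3↦0}
R2: 1 valid match — {0↦5, 1↦1}
R3: no valid match — LHS pattern not found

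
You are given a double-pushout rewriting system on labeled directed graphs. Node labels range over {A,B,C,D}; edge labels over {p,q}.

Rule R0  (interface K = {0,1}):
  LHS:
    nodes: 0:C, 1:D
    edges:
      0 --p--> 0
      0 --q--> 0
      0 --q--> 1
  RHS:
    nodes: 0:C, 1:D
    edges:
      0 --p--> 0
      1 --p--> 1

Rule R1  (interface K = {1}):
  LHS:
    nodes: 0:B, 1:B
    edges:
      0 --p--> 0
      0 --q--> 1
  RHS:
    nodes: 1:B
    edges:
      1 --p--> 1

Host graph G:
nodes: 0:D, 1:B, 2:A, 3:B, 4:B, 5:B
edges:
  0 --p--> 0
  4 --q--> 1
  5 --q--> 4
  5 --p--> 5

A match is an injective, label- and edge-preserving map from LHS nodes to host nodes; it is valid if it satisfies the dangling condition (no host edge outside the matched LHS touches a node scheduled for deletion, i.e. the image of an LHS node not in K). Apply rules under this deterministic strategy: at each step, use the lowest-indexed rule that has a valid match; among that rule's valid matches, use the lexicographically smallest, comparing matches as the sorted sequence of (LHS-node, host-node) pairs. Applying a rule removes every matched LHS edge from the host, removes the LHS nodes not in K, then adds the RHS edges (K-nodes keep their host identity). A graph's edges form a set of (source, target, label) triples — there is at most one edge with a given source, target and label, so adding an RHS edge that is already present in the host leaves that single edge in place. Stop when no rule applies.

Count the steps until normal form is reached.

start.  V:6 E:4  edges: 0-p->0 4-q->1 5-q->4 5-p->5
1. fire R1 via {0↦5, 1↦4}  →  V:5 E:3  edges: 0-p->0 4-q->1 4-p->4
2. fire R1 via {0↦4, 1↦1}  →  V:4 E:2  edges: 0-p->0 1-p->1
normal form: no rule applies after step 2

Answer: 2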